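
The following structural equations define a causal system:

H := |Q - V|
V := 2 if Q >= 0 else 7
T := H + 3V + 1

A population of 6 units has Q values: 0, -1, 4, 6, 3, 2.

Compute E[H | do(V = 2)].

The intervention sets V=2 in all 6 units regardless of Q. Recomputing H per unit gives 2, 3, 2, 4, 1, 0; average 2.

2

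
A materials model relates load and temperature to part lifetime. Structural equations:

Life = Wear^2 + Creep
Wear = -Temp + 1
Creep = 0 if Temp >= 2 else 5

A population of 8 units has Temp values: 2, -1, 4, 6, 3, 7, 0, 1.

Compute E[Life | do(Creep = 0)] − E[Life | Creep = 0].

-5

The intervention sets Creep=0 in all 8 units regardless of Temp. Recomputing Life per unit gives 1, 4, 9, 25, 4, 36, 1, 0; average 10.
Observing Creep=0 restricts to units where Creep's equation naturally yields 0: Temp ∈ {2, 4, 6, 3, 7}. In that subpopulation Life = 1, 9, 25, 4, 36, mean 15.
Difference = 10 − 15 = -5.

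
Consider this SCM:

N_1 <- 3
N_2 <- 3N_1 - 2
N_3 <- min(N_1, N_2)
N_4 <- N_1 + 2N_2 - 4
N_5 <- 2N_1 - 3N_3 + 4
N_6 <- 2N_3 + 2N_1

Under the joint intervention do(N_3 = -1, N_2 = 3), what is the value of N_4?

5

The joint intervention fixes N_3 = -1, N_2 = 3, removing each variable's own equation.
N_4 = N_1 + 2N_2 - 4  [with N_1=3, N_2=3]  = 5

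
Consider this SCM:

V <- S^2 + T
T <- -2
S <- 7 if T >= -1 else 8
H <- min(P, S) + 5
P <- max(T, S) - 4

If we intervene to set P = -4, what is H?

Intervening sets P = -4 and removes its equation (P <- max(T, S) - 4).
S = 7 if T >= -1 else 8  [with T=-2]  = 8
H = min(P, S) + 5  [with P=-4, S=8]  = 1

1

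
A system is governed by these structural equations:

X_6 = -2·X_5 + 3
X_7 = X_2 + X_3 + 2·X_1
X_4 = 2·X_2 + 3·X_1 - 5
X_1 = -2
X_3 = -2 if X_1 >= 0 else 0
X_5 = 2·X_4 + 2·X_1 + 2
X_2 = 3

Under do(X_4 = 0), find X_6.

Under do(X_4=0), the mechanism X_4 = 2·X_2 + 3·X_1 - 5 is discarded; X_4 is fixed at 0.
X_5 = 2·X_4 + 2·X_1 + 2  [with X_4=0, X_1=-2]  = -2
X_6 = -2·X_5 + 3  [with X_5=-2]  = 7

7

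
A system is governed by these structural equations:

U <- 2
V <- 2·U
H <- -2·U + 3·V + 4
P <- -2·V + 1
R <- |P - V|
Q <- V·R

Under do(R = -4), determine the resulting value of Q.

The intervention breaks the incoming arrows to R: R <- |P - V| no longer applies, and R = -4.
V = 2·U  [with U=2]  = 4
Q = V·R  [with V=4, R=-4]  = -16

-16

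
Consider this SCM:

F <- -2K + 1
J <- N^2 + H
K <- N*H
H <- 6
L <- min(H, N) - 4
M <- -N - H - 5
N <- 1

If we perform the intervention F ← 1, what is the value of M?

-12

Intervening sets F = 1 and removes its equation (F <- -2K + 1).
Since M is not a descendant of the intervened variable, it is unaffected.
M = -N - H - 5  [with N=1, H=6]  = -12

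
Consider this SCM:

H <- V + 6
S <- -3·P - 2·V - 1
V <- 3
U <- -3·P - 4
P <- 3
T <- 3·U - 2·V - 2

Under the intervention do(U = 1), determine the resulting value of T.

The intervention breaks the incoming arrows to U: U <- -3·P - 4 no longer applies, and U = 1.
T = 3·U - 2·V - 2  [with U=1, V=3]  = -5

-5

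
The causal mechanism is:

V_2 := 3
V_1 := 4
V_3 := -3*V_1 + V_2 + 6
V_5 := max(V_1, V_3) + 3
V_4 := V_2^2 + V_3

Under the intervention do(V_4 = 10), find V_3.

-3

Under do(V_4=10), the mechanism V_4 := V_2^2 + V_3 is discarded; V_4 is fixed at 10.
Since V_3 is not a descendant of the intervened variable, it is unaffected.
V_3 = -3*V_1 + V_2 + 6  [with V_1=4, V_2=3]  = -3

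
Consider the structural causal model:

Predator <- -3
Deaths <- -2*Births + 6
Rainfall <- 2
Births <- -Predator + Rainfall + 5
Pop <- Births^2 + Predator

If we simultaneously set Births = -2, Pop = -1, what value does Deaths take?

10

The joint intervention fixes Births = -2, Pop = -1, removing each variable's own equation.
Deaths = -2*Births + 6  [with Births=-2]  = 10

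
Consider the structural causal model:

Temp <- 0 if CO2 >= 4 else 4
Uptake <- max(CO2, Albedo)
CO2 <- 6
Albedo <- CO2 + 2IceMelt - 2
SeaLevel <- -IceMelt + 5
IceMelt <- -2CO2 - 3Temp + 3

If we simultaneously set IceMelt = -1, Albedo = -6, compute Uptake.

Setting IceMelt = -1, Albedo = -6 by intervention discards those variables' equations.
Uptake = max(CO2, Albedo)  [with CO2=6, Albedo=-6]  = 6

6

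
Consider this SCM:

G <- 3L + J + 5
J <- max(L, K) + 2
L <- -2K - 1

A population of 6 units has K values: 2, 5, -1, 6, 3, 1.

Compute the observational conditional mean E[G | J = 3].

5

E[G|J=3] averages over only the 2 units with J=3 (K = -1, 1): G = 11, -1, mean 5.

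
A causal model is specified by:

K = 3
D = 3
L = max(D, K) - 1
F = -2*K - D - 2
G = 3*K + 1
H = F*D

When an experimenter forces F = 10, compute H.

30

do(F=10) replaces the equation F = -2*K - D - 2 with the constant F = 10.
H = F*D  [with F=10, D=3]  = 30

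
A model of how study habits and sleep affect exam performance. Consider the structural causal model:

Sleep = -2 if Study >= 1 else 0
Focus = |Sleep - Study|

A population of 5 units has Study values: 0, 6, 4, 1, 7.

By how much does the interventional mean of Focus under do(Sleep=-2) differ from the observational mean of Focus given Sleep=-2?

Every unit gets Sleep=-2 under the intervention. Focus values become 2, 8, 6, 3, 9; E[Focus|do(Sleep=-2)] = 5.6.
Observing Sleep=-2 restricts to units where Sleep's equation naturally yields -2: Study ∈ {6, 4, 1, 7}. In that subpopulation Focus = 8, 6, 3, 9, mean 6.5.
Difference = 5.6 − 6.5 = -0.9.

-0.9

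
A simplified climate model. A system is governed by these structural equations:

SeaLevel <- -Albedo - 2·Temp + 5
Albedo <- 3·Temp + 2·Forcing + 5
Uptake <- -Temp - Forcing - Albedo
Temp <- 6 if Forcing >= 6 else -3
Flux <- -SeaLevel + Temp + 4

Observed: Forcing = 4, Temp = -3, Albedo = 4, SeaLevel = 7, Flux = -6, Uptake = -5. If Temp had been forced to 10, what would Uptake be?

-57

Under do(Temp=10), the mechanism Temp <- 6 if Forcing >= 6 else -3 is discarded; Temp is fixed at 10.
Albedo = 3·Temp + 2·Forcing + 5  [with Temp=10, Forcing=4]  = 43
Uptake = -Temp - Forcing - Albedo  [with Temp=10, Forcing=4, Albedo=43]  = -57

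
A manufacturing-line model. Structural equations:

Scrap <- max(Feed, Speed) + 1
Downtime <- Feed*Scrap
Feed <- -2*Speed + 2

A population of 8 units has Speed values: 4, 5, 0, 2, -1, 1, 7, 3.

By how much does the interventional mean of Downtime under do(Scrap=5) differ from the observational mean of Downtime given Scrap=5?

Every unit gets Scrap=5 under the intervention. Downtime values become -30, -40, 10, -10, 20, 0, -60, -20; E[Downtime|do(Scrap=5)] = -16.25.
Conditioning on Scrap=5 selects the 2 unit(s) with Speed ∈ {4, -1}. Their Downtime values: -30, 20. Mean = -5.
Difference = -16.25 − (-5) = -11.25.

-11.25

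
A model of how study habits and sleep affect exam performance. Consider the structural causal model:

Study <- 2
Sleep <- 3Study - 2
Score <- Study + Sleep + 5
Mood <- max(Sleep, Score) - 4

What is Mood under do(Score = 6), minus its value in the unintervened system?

The intervention breaks the incoming arrows to Score: Score <- Study + Sleep + 5 no longer applies, and Score = 6.
Sleep = 3Study - 2  [with Study=2]  = 4
Mood = max(Sleep, Score) - 4  [with Sleep=4, Score=6]  = 2
Without intervention: Sleep = 3Study - 2  [with Study=2]  = 4; Score = Study + Sleep + 5  [with Study=2, Sleep=4]  = 11; Mood = max(Sleep, Score) - 4  [with Sleep=4, Score=11]  = 7.
Change = 2 − 7 = -5.

-5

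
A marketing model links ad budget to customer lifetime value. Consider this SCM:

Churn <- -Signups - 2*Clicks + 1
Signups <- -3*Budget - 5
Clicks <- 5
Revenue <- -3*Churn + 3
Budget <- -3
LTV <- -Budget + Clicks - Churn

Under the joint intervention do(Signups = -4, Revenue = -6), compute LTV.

Setting Signups = -4, Revenue = -6 by intervention discards those variables' equations.
Churn = -Signups - 2*Clicks + 1  [with Signups=-4, Clicks=5]  = -5
LTV = -Budget + Clicks - Churn  [with Budget=-3, Clicks=5, Churn=-5]  = 13

13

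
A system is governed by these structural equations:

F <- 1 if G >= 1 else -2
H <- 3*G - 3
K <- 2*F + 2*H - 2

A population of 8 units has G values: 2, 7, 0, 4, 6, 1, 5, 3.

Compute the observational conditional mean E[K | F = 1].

18

Observing F=1 restricts to units where F's equation naturally yields 1: G ∈ {2, 7, 4, 6, 1, 5, 3}. In that subpopulation K = 6, 36, 18, 30, 0, 24, 12, mean 18.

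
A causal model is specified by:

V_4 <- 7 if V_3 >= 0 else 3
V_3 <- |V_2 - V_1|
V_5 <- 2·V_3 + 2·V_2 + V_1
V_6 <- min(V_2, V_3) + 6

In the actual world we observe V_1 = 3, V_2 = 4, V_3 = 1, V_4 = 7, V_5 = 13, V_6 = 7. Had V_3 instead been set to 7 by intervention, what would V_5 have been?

do(V_3=7) replaces the equation V_3 <- |V_2 - V_1| with the constant V_3 = 7.
V_5 = 2·V_3 + 2·V_2 + V_1  [with V_3=7, V_2=4, V_1=3]  = 25

25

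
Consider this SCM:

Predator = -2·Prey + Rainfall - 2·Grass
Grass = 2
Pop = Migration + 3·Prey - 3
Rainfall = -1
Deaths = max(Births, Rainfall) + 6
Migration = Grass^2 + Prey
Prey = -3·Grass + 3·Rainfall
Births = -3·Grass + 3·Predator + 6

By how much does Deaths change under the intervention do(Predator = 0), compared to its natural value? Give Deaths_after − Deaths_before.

Under do(Predator=0), the mechanism Predator = -2·Prey + Rainfall - 2·Grass is discarded; Predator is fixed at 0.
Births = -3·Grass + 3·Predator + 6  [with Grass=2, Predator=0]  = 0
Deaths = max(Births, Rainfall) + 6  [with Births=0, Rainfall=-1]  = 6
Without intervention: Prey = -3·Grass + 3·Rainfall  [with Grass=2, Rainfall=-1]  = -9; Predator = -2·Prey + Rainfall - 2·Grass  [with Prey=-9, Rainfall=-1, Grass=2]  = 13; Births = -3·Grass + 3·Predator + 6  [with Grass=2, Predator=13]  = 39; Deaths = max(Births, Rainfall) + 6  [with Births=39, Rainfall=-1]  = 45.
Change = 6 − 45 = -39.

-39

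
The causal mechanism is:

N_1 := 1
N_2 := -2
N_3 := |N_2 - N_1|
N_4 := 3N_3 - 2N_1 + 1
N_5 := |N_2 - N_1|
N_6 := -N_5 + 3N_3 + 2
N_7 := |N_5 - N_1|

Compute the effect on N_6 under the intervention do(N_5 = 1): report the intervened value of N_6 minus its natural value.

2

The intervention breaks the incoming arrows to N_5: N_5 := |N_2 - N_1| no longer applies, and N_5 = 1.
N_3 = |N_2 - N_1|  [with N_2=-2, N_1=1]  = 3
N_6 = -N_5 + 3N_3 + 2  [with N_5=1, N_3=3]  = 10
Without intervention: N_3 = |N_2 - N_1|  [with N_2=-2, N_1=1]  = 3; N_5 = |N_2 - N_1|  [with N_2=-2, N_1=1]  = 3; N_6 = -N_5 + 3N_3 + 2  [with N_5=3, N_3=3]  = 8.
Change = 10 − 8 = 2.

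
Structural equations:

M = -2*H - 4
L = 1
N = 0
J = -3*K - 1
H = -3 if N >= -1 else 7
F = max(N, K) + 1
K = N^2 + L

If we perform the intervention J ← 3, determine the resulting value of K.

1

Under do(J=3), the mechanism J = -3*K - 1 is discarded; J is fixed at 3.
Since K is not a descendant of the intervened variable, it is unaffected.
K = N^2 + L  [with N=0, L=1]  = 1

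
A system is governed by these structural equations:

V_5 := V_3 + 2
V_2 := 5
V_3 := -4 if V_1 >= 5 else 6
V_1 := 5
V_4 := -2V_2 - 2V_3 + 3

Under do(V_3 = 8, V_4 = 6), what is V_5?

10

Setting V_3 = 8, V_4 = 6 by intervention discards those variables' equations.
V_5 = V_3 + 2  [with V_3=8]  = 10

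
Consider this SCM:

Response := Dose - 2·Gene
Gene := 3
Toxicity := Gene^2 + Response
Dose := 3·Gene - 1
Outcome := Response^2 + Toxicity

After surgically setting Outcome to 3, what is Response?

2

do(Outcome=3) replaces the equation Outcome := Response^2 + Toxicity with the constant Outcome = 3.
Response is not downstream of the intervention, so its value is determined by the original equations.
Dose = 3·Gene - 1  [with Gene=3]  = 8
Response = Dose - 2·Gene  [with Dose=8, Gene=3]  = 2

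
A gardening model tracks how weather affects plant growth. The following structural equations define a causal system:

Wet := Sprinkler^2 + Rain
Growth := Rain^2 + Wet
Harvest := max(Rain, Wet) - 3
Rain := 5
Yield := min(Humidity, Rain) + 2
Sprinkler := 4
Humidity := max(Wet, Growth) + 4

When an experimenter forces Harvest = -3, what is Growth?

Under do(Harvest=-3), the mechanism Harvest := max(Rain, Wet) - 3 is discarded; Harvest is fixed at -3.
Since Growth is not a descendant of the intervened variable, it is unaffected.
Wet = Sprinkler^2 + Rain  [with Sprinkler=4, Rain=5]  = 21
Growth = Rain^2 + Wet  [with Rain=5, Wet=21]  = 46

46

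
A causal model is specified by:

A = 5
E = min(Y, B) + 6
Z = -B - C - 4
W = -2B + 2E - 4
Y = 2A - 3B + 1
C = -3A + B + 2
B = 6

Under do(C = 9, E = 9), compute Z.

The joint intervention fixes C = 9, E = 9, removing each variable's own equation.
Z = -B - C - 4  [with B=6, C=9]  = -19

-19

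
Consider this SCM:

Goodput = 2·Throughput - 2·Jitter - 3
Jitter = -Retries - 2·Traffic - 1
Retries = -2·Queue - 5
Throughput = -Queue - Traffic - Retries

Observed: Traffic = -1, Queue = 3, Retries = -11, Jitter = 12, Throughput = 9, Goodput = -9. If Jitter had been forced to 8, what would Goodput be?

Under do(Jitter=8), the mechanism Jitter = -Retries - 2·Traffic - 1 is discarded; Jitter is fixed at 8.
Retries = -2·Queue - 5  [with Queue=3]  = -11
Throughput = -Queue - Traffic - Retries  [with Queue=3, Traffic=-1, Retries=-11]  = 9
Goodput = 2·Throughput - 2·Jitter - 3  [with Throughput=9, Jitter=8]  = -1

-1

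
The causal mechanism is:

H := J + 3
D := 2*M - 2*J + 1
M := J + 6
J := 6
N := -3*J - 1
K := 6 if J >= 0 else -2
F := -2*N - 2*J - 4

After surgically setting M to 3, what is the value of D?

-5

The intervention breaks the incoming arrows to M: M := J + 6 no longer applies, and M = 3.
D = 2*M - 2*J + 1  [with M=3, J=6]  = -5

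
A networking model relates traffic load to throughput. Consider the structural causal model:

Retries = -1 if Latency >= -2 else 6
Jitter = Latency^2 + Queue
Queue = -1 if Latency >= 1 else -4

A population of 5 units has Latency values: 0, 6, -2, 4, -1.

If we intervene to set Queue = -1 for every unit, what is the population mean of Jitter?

The intervention sets Queue=-1 in all 5 units regardless of Latency. Recomputing Jitter per unit gives -1, 35, 3, 15, 0; average 10.4.

10.4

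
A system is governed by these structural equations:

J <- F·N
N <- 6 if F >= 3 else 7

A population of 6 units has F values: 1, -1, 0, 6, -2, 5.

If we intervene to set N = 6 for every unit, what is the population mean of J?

9

Every unit gets N=6 under the intervention. J values become 6, -6, 0, 36, -12, 30; E[J|do(N=6)] = 9.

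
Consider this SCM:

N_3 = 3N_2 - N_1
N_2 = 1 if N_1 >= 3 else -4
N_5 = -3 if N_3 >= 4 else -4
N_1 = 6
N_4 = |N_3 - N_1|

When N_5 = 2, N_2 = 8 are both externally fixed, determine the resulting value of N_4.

12

Setting N_5 = 2, N_2 = 8 by intervention discards those variables' equations.
N_3 = 3N_2 - N_1  [with N_2=8, N_1=6]  = 18
N_4 = |N_3 - N_1|  [with N_3=18, N_1=6]  = 12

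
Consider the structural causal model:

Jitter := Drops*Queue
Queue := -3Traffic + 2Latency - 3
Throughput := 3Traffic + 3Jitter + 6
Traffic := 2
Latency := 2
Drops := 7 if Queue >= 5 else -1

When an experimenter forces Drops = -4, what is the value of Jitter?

20

Intervening sets Drops = -4 and removes its equation (Drops := 7 if Queue >= 5 else -1).
Queue = -3Traffic + 2Latency - 3  [with Traffic=2, Latency=2]  = -5
Jitter = Drops*Queue  [with Drops=-4, Queue=-5]  = 20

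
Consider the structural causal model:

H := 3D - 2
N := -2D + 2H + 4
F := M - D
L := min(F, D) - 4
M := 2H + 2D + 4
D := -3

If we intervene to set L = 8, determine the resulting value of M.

do(L=8) replaces the equation L := min(F, D) - 4 with the constant L = 8.
M is not downstream of the intervention, so its value is determined by the original equations.
H = 3D - 2  [with D=-3]  = -11
M = 2H + 2D + 4  [with H=-11, D=-3]  = -24

-24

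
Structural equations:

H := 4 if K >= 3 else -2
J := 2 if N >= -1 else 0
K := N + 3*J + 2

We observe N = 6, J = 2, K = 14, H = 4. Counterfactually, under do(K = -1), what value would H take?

-2

The intervention breaks the incoming arrows to K: K := N + 3*J + 2 no longer applies, and K = -1.
H = 4 if K >= 3 else -2  [with K=-1]  = -2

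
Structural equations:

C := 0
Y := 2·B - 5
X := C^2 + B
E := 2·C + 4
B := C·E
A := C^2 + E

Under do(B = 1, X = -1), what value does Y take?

The joint intervention fixes B = 1, X = -1, removing each variable's own equation.
Y = 2·B - 5  [with B=1]  = -3

-3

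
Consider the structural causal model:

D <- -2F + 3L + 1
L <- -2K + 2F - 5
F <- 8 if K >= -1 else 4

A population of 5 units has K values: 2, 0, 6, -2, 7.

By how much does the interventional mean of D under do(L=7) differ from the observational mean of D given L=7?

-2.4

The intervention sets L=7 in all 5 units regardless of K. Recomputing D per unit gives 6, 6, 6, 14, 6; average 7.6.
Conditioning on L=7 selects the 2 unit(s) with K ∈ {2, -2}. Their D values: 6, 14. Mean = 10.
Difference = 7.6 − 10 = -2.4.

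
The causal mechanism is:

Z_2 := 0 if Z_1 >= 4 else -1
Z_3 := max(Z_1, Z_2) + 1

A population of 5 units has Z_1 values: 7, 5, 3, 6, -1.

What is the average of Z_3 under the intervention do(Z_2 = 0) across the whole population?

do(Z_2=0) breaks Z_2's dependence on Z_1. With Z_2=0 fixed, Z_3 across the units is 8, 6, 4, 7, 1, mean 5.2.

5.2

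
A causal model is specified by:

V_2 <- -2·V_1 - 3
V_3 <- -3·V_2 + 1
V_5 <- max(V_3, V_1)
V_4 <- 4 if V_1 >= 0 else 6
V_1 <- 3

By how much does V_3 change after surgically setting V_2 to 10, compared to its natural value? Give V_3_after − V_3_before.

-57

The intervention breaks the incoming arrows to V_2: V_2 <- -2·V_1 - 3 no longer applies, and V_2 = 10.
V_3 = -3·V_2 + 1  [with V_2=10]  = -29
Without intervention: V_2 = -2·V_1 - 3  [with V_1=3]  = -9; V_3 = -3·V_2 + 1  [with V_2=-9]  = 28.
Change = -29 − 28 = -57.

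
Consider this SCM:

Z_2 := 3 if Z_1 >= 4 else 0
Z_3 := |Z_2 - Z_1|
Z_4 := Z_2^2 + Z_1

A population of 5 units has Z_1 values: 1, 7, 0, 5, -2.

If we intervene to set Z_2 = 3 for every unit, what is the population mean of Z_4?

11.2

The intervention sets Z_2=3 in all 5 units regardless of Z_1. Recomputing Z_4 per unit gives 10, 16, 9, 14, 7; average 11.2.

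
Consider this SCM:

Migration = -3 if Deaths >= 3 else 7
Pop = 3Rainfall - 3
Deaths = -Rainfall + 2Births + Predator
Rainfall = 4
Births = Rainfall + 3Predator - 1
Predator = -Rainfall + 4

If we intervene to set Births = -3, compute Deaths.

The intervention breaks the incoming arrows to Births: Births = Rainfall + 3Predator - 1 no longer applies, and Births = -3.
Predator = -Rainfall + 4  [with Rainfall=4]  = 0
Deaths = -Rainfall + 2Births + Predator  [with Rainfall=4, Births=-3, Predator=0]  = -10

-10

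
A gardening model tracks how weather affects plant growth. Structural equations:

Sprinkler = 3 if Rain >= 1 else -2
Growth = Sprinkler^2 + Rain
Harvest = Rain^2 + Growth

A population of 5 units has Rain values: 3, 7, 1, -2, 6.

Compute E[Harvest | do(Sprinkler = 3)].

31.8

The intervention sets Sprinkler=3 in all 5 units regardless of Rain. Recomputing Harvest per unit gives 21, 65, 11, 11, 51; average 31.8.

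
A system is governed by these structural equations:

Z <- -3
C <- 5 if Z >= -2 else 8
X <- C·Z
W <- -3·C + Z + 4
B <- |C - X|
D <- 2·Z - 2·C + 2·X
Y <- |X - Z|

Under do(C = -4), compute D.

Under do(C=-4), the mechanism C <- 5 if Z >= -2 else 8 is discarded; C is fixed at -4.
X = C·Z  [with C=-4, Z=-3]  = 12
D = 2·Z - 2·C + 2·X  [with Z=-3, C=-4, X=12]  = 26

26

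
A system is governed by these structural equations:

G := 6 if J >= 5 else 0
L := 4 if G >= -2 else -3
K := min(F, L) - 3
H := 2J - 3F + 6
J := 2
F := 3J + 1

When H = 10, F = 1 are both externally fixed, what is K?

-2

Setting H = 10, F = 1 by intervention discards those variables' equations.
G = 6 if J >= 5 else 0  [with J=2]  = 0
L = 4 if G >= -2 else -3  [with G=0]  = 4
K = min(F, L) - 3  [with F=1, L=4]  = -2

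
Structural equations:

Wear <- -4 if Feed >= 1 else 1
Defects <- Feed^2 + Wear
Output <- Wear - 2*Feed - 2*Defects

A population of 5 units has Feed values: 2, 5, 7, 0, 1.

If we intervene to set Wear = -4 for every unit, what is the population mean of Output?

The intervention sets Wear=-4 in all 5 units regardless of Feed. Recomputing Output per unit gives -8, -56, -108, 4, 0; average -33.6.

-33.6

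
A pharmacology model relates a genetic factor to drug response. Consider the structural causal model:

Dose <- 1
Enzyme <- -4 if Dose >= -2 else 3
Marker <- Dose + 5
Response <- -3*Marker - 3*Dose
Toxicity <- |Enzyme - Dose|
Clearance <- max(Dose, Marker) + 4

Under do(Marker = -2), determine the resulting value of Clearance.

5

The intervention breaks the incoming arrows to Marker: Marker <- Dose + 5 no longer applies, and Marker = -2.
Clearance = max(Dose, Marker) + 4  [with Dose=1, Marker=-2]  = 5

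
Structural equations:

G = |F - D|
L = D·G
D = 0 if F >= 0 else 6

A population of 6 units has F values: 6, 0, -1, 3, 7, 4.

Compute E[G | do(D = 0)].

3.5

do(D=0) breaks D's dependence on F. With D=0 fixed, G across the units is 6, 0, 1, 3, 7, 4, mean 3.5.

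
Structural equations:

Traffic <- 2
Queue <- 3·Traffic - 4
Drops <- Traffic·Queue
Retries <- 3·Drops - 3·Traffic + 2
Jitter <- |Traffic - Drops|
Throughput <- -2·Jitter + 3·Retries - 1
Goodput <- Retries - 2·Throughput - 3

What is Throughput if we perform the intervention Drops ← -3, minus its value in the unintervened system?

The intervention breaks the incoming arrows to Drops: Drops <- Traffic·Queue no longer applies, and Drops = -3.
Retries = 3·Drops - 3·Traffic + 2  [with Drops=-3, Traffic=2]  = -13
Jitter = |Traffic - Drops|  [with Traffic=2, Drops=-3]  = 5
Throughput = -2·Jitter + 3·Retries - 1  [with Jitter=5, Retries=-13]  = -50
Without intervention: Queue = 3·Traffic - 4  [with Traffic=2]  = 2; Drops = Traffic·Queue  [with Traffic=2, Queue=2]  = 4; Retries = 3·Drops - 3·Traffic + 2  [with Drops=4, Traffic=2]  = 8; Jitter = |Traffic - Drops|  [with Traffic=2, Drops=4]  = 2; Throughput = -2·Jitter + 3·Retries - 1  [with Jitter=2, Retries=8]  = 19.
Change = -50 − 19 = -69.

-69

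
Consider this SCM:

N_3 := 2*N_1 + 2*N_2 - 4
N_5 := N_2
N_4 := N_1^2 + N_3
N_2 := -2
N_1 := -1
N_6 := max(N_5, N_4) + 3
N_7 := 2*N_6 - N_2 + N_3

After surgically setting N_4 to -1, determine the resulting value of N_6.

Under do(N_4=-1), the mechanism N_4 := N_1^2 + N_3 is discarded; N_4 is fixed at -1.
N_5 = N_2  [with N_2=-2]  = -2
N_6 = max(N_5, N_4) + 3  [with N_5=-2, N_4=-1]  = 2

2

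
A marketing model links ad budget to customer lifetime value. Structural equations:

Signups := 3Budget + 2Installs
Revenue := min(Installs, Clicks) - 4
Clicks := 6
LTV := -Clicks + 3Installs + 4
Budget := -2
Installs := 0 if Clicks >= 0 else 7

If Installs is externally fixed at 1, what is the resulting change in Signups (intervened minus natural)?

The intervention breaks the incoming arrows to Installs: Installs := 0 if Clicks >= 0 else 7 no longer applies, and Installs = 1.
Signups = 3Budget + 2Installs  [with Budget=-2, Installs=1]  = -4
Without intervention: Installs = 0 if Clicks >= 0 else 7  [with Clicks=6]  = 0; Signups = 3Budget + 2Installs  [with Budget=-2, Installs=0]  = -6.
Change = -4 − (-6) = 2.

2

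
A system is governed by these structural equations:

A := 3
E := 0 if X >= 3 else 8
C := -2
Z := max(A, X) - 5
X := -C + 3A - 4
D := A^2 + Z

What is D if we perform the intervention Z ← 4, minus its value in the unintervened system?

Under do(Z=4), the mechanism Z := max(A, X) - 5 is discarded; Z is fixed at 4.
D = A^2 + Z  [with A=3, Z=4]  = 13
Without intervention: X = -C + 3A - 4  [with C=-2, A=3]  = 7; Z = max(A, X) - 5  [with A=3, X=7]  = 2; D = A^2 + Z  [with A=3, Z=2]  = 11.
Change = 13 − 11 = 2.

2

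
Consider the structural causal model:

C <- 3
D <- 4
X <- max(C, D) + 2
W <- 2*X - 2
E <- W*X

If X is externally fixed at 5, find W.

The intervention breaks the incoming arrows to X: X <- max(C, D) + 2 no longer applies, and X = 5.
W = 2*X - 2  [with X=5]  = 8

8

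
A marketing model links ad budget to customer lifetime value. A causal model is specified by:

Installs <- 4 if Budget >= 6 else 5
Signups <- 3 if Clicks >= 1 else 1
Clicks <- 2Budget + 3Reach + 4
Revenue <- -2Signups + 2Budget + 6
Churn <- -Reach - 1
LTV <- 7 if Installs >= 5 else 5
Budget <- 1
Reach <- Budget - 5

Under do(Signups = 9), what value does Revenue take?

Under do(Signups=9), the mechanism Signups <- 3 if Clicks >= 1 else 1 is discarded; Signups is fixed at 9.
Revenue = -2Signups + 2Budget + 6  [with Signups=9, Budget=1]  = -10

-10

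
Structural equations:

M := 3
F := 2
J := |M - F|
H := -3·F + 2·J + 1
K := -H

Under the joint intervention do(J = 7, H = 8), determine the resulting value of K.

-8

Setting J = 7, H = 8 by intervention discards those variables' equations.
K = -H  [with H=8]  = -8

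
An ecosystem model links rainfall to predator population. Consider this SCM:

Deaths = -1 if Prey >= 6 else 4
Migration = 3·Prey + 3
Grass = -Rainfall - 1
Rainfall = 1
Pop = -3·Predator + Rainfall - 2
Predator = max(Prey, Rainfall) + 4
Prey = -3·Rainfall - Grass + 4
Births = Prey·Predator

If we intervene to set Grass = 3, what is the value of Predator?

Under do(Grass=3), the mechanism Grass = -Rainfall - 1 is discarded; Grass is fixed at 3.
Prey = -3·Rainfall - Grass + 4  [with Rainfall=1, Grass=3]  = -2
Predator = max(Prey, Rainfall) + 4  [with Prey=-2, Rainfall=1]  = 5

5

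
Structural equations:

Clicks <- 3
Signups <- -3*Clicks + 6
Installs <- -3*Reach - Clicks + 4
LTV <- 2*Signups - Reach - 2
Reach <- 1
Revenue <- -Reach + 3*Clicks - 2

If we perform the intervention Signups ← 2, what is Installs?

-2

Under do(Signups=2), the mechanism Signups <- -3*Clicks + 6 is discarded; Signups is fixed at 2.
Since Installs is not a descendant of the intervened variable, it is unaffected.
Installs = -3*Reach - Clicks + 4  [with Reach=1, Clicks=3]  = -2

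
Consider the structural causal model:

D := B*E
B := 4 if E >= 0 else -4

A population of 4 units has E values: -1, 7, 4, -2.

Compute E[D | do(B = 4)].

Under do(B=4), B's equation is replaced by B=4 for every unit. Per-unit D: -4, 28, 16, -8. Mean = 8.

8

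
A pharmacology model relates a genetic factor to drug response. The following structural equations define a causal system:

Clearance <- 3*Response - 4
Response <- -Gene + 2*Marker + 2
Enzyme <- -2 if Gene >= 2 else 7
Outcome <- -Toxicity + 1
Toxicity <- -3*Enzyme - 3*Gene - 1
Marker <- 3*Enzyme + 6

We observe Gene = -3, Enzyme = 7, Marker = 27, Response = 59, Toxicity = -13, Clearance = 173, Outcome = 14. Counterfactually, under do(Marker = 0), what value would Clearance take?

The intervention breaks the incoming arrows to Marker: Marker <- 3*Enzyme + 6 no longer applies, and Marker = 0.
Response = -Gene + 2*Marker + 2  [with Gene=-3, Marker=0]  = 5
Clearance = 3*Response - 4  [with Response=5]  = 11

11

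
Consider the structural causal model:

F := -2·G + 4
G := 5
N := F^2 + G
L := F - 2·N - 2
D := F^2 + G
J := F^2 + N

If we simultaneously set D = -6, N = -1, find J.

35

Under do(D = -6, N = -1), each intervened variable's structural equation is replaced by its fixed value.
F = -2·G + 4  [with G=5]  = -6
J = F^2 + N  [with F=-6, N=-1]  = 35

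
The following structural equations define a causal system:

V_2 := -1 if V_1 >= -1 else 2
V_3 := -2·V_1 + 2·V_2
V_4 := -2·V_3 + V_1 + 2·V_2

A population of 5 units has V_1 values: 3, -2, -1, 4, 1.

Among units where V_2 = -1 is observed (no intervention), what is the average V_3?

E[V_3|V_2=-1] averages over only the 4 units with V_2=-1 (V_1 = 3, -1, 4, 1): V_3 = -8, 0, -10, -4, mean -5.5.

-5.5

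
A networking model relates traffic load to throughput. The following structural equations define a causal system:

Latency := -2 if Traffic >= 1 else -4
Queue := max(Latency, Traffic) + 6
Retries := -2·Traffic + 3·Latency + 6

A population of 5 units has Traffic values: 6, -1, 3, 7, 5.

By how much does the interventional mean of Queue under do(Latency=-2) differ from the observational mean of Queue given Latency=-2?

Under do(Latency=-2), Latency's equation is replaced by Latency=-2 for every unit. Per-unit Queue: 12, 5, 9, 13, 11. Mean = 10.
E[Queue|Latency=-2] averages over only the 4 units with Latency=-2 (Traffic = 6, 3, 7, 5): Queue = 12, 9, 13, 11, mean 11.25.
Difference = 10 − 11.25 = -1.25.

-1.25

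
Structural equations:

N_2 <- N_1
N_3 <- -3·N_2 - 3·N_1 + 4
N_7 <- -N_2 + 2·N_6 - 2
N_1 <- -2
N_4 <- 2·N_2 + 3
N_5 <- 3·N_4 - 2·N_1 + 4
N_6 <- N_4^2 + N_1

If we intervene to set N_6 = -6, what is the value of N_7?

-12

Intervening sets N_6 = -6 and removes its equation (N_6 <- N_4^2 + N_1).
N_2 = N_1  [with N_1=-2]  = -2
N_7 = -N_2 + 2·N_6 - 2  [with N_2=-2, N_6=-6]  = -12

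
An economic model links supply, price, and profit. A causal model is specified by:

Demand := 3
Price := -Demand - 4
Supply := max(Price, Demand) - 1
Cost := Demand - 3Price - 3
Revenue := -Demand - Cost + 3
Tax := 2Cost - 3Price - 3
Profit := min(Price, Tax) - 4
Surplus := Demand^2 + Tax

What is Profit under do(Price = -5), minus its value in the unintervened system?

2

Under do(Price=-5), the mechanism Price := -Demand - 4 is discarded; Price is fixed at -5.
Cost = Demand - 3Price - 3  [with Demand=3, Price=-5]  = 15
Tax = 2Cost - 3Price - 3  [with Cost=15, Price=-5]  = 42
Profit = min(Price, Tax) - 4  [with Price=-5, Tax=42]  = -9
Without intervention: Price = -Demand - 4  [with Demand=3]  = -7; Cost = Demand - 3Price - 3  [with Demand=3, Price=-7]  = 21; Tax = 2Cost - 3Price - 3  [with Cost=21, Price=-7]  = 60; Profit = min(Price, Tax) - 4  [with Price=-7, Tax=60]  = -11.
Change = -9 − (-11) = 2.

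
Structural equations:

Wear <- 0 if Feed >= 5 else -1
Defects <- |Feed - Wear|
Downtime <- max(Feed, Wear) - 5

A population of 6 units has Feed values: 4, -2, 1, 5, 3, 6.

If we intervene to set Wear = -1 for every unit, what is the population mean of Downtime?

-2

Under do(Wear=-1), Wear's equation is replaced by Wear=-1 for every unit. Per-unit Downtime: -1, -6, -4, 0, -2, 1. Mean = -2.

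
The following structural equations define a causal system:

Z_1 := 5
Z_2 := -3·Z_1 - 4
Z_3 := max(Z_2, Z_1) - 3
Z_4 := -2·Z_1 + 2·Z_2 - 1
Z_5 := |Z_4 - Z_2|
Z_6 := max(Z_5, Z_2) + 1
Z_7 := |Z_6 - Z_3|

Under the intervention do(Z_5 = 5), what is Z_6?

The intervention breaks the incoming arrows to Z_5: Z_5 := |Z_4 - Z_2| no longer applies, and Z_5 = 5.
Z_2 = -3·Z_1 - 4  [with Z_1=5]  = -19
Z_6 = max(Z_5, Z_2) + 1  [with Z_5=5, Z_2=-19]  = 6

6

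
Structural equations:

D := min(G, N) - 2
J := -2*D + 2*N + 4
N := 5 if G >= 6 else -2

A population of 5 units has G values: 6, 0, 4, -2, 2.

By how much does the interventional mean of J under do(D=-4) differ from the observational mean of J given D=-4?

The intervention sets D=-4 in all 5 units regardless of G. Recomputing J per unit gives 22, 8, 8, 8, 8; average 10.8.
E[J|D=-4] averages over only the 4 units with D=-4 (G = 0, 4, -2, 2): J = 8, 8, 8, 8, mean 8.
Difference = 10.8 − 8 = 2.8.

2.8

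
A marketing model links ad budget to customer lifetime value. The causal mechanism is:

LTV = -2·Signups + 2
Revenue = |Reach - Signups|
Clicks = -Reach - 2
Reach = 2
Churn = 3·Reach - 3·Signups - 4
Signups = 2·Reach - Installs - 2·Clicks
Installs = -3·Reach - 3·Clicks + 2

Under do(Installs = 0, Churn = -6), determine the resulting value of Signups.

12

The joint intervention fixes Installs = 0, Churn = -6, removing each variable's own equation.
Clicks = -Reach - 2  [with Reach=2]  = -4
Signups = 2·Reach - Installs - 2·Clicks  [with Reach=2, Installs=0, Clicks=-4]  = 12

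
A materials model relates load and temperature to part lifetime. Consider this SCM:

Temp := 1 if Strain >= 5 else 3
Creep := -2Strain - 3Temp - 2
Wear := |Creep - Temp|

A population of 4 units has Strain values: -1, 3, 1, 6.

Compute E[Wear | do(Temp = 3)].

The intervention sets Temp=3 in all 4 units regardless of Strain. Recomputing Wear per unit gives 12, 20, 16, 26; average 18.5.

18.5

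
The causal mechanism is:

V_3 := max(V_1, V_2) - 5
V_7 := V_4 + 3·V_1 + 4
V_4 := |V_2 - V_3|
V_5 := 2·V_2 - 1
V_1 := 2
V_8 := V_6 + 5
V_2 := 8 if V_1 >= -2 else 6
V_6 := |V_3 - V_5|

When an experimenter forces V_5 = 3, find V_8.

do(V_5=3) replaces the equation V_5 := 2·V_2 - 1 with the constant V_5 = 3.
V_2 = 8 if V_1 >= -2 else 6  [with V_1=2]  = 8
V_3 = max(V_1, V_2) - 5  [with V_1=2, V_2=8]  = 3
V_6 = |V_3 - V_5|  [with V_3=3, V_5=3]  = 0
V_8 = V_6 + 5  [with V_6=0]  = 5

5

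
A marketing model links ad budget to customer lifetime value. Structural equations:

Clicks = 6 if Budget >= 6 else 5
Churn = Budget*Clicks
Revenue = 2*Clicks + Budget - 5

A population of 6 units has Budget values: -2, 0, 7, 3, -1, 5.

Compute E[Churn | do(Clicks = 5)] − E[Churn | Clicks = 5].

5

The intervention sets Clicks=5 in all 6 units regardless of Budget. Recomputing Churn per unit gives -10, 0, 35, 15, -5, 25; average 10.
E[Churn|Clicks=5] averages over only the 5 units with Clicks=5 (Budget = -2, 0, 3, -1, 5): Churn = -10, 0, 15, -5, 25, mean 5.
Difference = 10 − 5 = 5.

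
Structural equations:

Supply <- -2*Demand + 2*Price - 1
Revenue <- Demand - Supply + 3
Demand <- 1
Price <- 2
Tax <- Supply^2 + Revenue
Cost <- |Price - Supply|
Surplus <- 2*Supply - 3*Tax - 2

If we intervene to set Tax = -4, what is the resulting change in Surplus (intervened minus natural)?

Intervening sets Tax = -4 and removes its equation (Tax <- Supply^2 + Revenue).
Supply = -2*Demand + 2*Price - 1  [with Demand=1, Price=2]  = 1
Surplus = 2*Supply - 3*Tax - 2  [with Supply=1, Tax=-4]  = 12
Without intervention: Supply = -2*Demand + 2*Price - 1  [with Demand=1, Price=2]  = 1; Revenue = Demand - Supply + 3  [with Demand=1, Supply=1]  = 3; Tax = Supply^2 + Revenue  [with Supply=1, Revenue=3]  = 4; Surplus = 2*Supply - 3*Tax - 2  [with Supply=1, Tax=4]  = -12.
Change = 12 − (-12) = 24.

24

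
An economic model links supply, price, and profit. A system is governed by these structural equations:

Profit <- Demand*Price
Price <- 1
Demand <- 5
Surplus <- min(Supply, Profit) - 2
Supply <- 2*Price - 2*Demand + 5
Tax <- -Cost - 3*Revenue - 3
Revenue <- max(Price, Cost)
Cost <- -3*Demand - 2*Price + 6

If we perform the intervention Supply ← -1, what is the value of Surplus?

-3

The intervention breaks the incoming arrows to Supply: Supply <- 2*Price - 2*Demand + 5 no longer applies, and Supply = -1.
Profit = Demand*Price  [with Demand=5, Price=1]  = 5
Surplus = min(Supply, Profit) - 2  [with Supply=-1, Profit=5]  = -3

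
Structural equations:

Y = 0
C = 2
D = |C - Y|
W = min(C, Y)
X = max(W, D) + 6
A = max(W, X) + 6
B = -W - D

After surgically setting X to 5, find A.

The intervention breaks the incoming arrows to X: X = max(W, D) + 6 no longer applies, and X = 5.
W = min(C, Y)  [with C=2, Y=0]  = 0
A = max(W, X) + 6  [with W=0, X=5]  = 11

11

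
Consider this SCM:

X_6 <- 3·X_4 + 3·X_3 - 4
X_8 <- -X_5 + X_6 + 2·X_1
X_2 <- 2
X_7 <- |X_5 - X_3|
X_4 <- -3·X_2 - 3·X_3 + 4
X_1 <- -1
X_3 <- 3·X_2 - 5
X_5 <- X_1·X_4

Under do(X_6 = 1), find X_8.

Intervening sets X_6 = 1 and removes its equation (X_6 <- 3·X_4 + 3·X_3 - 4).
X_3 = 3·X_2 - 5  [with X_2=2]  = 1
X_4 = -3·X_2 - 3·X_3 + 4  [with X_2=2, X_3=1]  = -5
X_5 = X_1·X_4  [with X_1=-1, X_4=-5]  = 5
X_8 = -X_5 + X_6 + 2·X_1  [with X_5=5, X_6=1, X_1=-1]  = -6

-6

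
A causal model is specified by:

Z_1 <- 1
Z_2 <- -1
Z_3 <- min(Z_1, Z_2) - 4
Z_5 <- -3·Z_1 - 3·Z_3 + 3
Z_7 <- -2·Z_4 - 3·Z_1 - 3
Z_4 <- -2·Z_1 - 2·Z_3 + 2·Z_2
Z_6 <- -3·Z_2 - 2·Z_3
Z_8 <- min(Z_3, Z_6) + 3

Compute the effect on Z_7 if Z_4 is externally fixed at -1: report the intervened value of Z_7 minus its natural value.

14

The intervention breaks the incoming arrows to Z_4: Z_4 <- -2·Z_1 - 2·Z_3 + 2·Z_2 no longer applies, and Z_4 = -1.
Z_7 = -2·Z_4 - 3·Z_1 - 3  [with Z_4=-1, Z_1=1]  = -4
Without intervention: Z_3 = min(Z_1, Z_2) - 4  [with Z_1=1, Z_2=-1]  = -5; Z_4 = -2·Z_1 - 2·Z_3 + 2·Z_2  [with Z_1=1, Z_3=-5, Z_2=-1]  = 6; Z_7 = -2·Z_4 - 3·Z_1 - 3  [with Z_4=6, Z_1=1]  = -18.
Change = -4 − (-18) = 14.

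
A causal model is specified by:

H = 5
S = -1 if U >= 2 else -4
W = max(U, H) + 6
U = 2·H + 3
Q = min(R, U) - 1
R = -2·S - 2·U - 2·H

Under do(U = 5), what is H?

Under do(U=5), the mechanism U = 2·H + 3 is discarded; U is fixed at 5.
H is not downstream of the intervention, so its value is determined by the original equations.

5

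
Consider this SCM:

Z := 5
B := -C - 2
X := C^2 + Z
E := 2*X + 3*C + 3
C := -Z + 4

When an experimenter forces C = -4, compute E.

do(C=-4) replaces the equation C := -Z + 4 with the constant C = -4.
X = C^2 + Z  [with C=-4, Z=5]  = 21
E = 2*X + 3*C + 3  [with X=21, C=-4]  = 33

33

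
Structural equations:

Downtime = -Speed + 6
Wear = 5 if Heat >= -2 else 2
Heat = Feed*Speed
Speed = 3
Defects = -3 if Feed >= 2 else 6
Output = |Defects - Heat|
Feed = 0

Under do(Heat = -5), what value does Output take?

The intervention breaks the incoming arrows to Heat: Heat = Feed*Speed no longer applies, and Heat = -5.
Defects = -3 if Feed >= 2 else 6  [with Feed=0]  = 6
Output = |Defects - Heat|  [with Defects=6, Heat=-5]  = 11

11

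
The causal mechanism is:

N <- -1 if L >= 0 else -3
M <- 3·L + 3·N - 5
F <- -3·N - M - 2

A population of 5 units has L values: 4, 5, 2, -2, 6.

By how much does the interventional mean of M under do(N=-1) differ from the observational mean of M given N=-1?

-3.75

The intervention sets N=-1 in all 5 units regardless of L. Recomputing M per unit gives 4, 7, -2, -14, 10; average 1.
Conditioning on N=-1 selects the 4 unit(s) with L ∈ {4, 5, 2, 6}. Their M values: 4, 7, -2, 10. Mean = 4.75.
Difference = 1 − 4.75 = -3.75.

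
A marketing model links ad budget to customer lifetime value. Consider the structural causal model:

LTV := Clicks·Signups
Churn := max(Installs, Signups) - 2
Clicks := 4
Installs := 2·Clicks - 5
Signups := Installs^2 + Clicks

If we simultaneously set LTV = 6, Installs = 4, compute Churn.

Setting LTV = 6, Installs = 4 by intervention discards those variables' equations.
Signups = Installs^2 + Clicks  [with Installs=4, Clicks=4]  = 20
Churn = max(Installs, Signups) - 2  [with Installs=4, Signups=20]  = 18

18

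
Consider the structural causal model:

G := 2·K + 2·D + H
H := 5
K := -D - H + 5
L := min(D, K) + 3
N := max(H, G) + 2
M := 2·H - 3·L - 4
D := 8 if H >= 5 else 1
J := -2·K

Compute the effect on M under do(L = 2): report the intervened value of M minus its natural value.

-21

The intervention breaks the incoming arrows to L: L := min(D, K) + 3 no longer applies, and L = 2.
M = 2·H - 3·L - 4  [with H=5, L=2]  = 0
Without intervention: D = 8 if H >= 5 else 1  [with H=5]  = 8; K = -D - H + 5  [with D=8, H=5]  = -8; L = min(D, K) + 3  [with D=8, K=-8]  = -5; M = 2·H - 3·L - 4  [with H=5, L=-5]  = 21.
Change = 0 − 21 = -21.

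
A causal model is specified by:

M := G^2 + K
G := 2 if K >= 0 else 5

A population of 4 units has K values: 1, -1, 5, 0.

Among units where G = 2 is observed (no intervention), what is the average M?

E[M|G=2] averages over only the 3 units with G=2 (K = 1, 5, 0): M = 5, 9, 4, mean 6.

6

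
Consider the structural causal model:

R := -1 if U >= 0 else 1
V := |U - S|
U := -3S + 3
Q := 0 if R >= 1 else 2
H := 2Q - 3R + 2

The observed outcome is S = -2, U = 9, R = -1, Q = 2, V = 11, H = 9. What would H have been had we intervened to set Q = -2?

1

Under do(Q=-2), the mechanism Q := 0 if R >= 1 else 2 is discarded; Q is fixed at -2.
U = -3S + 3  [with S=-2]  = 9
R = -1 if U >= 0 else 1  [with U=9]  = -1
H = 2Q - 3R + 2  [with Q=-2, R=-1]  = 1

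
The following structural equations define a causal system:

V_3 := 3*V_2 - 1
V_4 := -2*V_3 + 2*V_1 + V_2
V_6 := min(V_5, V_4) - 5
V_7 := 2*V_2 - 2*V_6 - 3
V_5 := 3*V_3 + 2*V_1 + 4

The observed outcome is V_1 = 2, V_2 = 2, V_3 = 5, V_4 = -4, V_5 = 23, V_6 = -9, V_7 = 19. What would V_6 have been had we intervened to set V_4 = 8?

3

Under do(V_4=8), the mechanism V_4 := -2*V_3 + 2*V_1 + V_2 is discarded; V_4 is fixed at 8.
V_3 = 3*V_2 - 1  [with V_2=2]  = 5
V_5 = 3*V_3 + 2*V_1 + 4  [with V_3=5, V_1=2]  = 23
V_6 = min(V_5, V_4) - 5  [with V_5=23, V_4=8]  = 3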